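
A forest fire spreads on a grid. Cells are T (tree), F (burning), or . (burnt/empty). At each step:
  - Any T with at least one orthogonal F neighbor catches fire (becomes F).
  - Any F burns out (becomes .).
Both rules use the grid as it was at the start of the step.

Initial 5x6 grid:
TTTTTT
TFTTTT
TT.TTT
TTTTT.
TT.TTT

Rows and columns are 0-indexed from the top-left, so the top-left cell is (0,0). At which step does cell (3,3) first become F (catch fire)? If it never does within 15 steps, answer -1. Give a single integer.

Step 1: cell (3,3)='T' (+4 fires, +1 burnt)
Step 2: cell (3,3)='T' (+5 fires, +4 burnt)
Step 3: cell (3,3)='T' (+6 fires, +5 burnt)
Step 4: cell (3,3)='F' (+5 fires, +6 burnt)
  -> target ignites at step 4
Step 5: cell (3,3)='.' (+4 fires, +5 burnt)
Step 6: cell (3,3)='.' (+1 fires, +4 burnt)
Step 7: cell (3,3)='.' (+1 fires, +1 burnt)
Step 8: cell (3,3)='.' (+0 fires, +1 burnt)
  fire out at step 8

4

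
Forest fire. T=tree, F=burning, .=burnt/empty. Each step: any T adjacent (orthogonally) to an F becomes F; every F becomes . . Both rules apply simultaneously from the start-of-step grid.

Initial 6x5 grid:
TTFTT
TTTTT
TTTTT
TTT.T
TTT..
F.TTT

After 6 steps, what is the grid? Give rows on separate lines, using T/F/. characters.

Step 1: 4 trees catch fire, 2 burn out
  TF.FT
  TTFTT
  TTTTT
  TTT.T
  FTT..
  ..TTT
Step 2: 7 trees catch fire, 4 burn out
  F...F
  TF.FT
  TTFTT
  FTT.T
  .FT..
  ..TTT
Step 3: 8 trees catch fire, 7 burn out
  .....
  F...F
  FF.FT
  .FF.T
  ..F..
  ..TTT
Step 4: 2 trees catch fire, 8 burn out
  .....
  .....
  ....F
  ....T
  .....
  ..FTT
Step 5: 2 trees catch fire, 2 burn out
  .....
  .....
  .....
  ....F
  .....
  ...FT
Step 6: 1 trees catch fire, 2 burn out
  .....
  .....
  .....
  .....
  .....
  ....F

.....
.....
.....
.....
.....
....F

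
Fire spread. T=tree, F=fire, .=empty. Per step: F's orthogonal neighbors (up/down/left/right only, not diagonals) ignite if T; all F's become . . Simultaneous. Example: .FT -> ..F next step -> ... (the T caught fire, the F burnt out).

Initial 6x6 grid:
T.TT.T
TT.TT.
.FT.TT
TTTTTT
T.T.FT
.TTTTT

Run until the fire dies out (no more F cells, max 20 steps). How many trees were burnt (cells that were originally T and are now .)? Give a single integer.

Step 1: +6 fires, +2 burnt (F count now 6)
Step 2: +8 fires, +6 burnt (F count now 8)
Step 3: +6 fires, +8 burnt (F count now 6)
Step 4: +2 fires, +6 burnt (F count now 2)
Step 5: +1 fires, +2 burnt (F count now 1)
Step 6: +1 fires, +1 burnt (F count now 1)
Step 7: +0 fires, +1 burnt (F count now 0)
Fire out after step 7
Initially T: 25, now '.': 35
Total burnt (originally-T cells now '.'): 24

Answer: 24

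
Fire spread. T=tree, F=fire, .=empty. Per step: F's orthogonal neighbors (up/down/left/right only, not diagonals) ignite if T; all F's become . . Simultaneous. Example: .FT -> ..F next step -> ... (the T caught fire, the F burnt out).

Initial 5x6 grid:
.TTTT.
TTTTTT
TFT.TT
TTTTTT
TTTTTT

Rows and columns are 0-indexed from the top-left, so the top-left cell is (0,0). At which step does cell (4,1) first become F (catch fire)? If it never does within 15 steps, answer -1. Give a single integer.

Step 1: cell (4,1)='T' (+4 fires, +1 burnt)
Step 2: cell (4,1)='F' (+6 fires, +4 burnt)
  -> target ignites at step 2
Step 3: cell (4,1)='.' (+5 fires, +6 burnt)
Step 4: cell (4,1)='.' (+4 fires, +5 burnt)
Step 5: cell (4,1)='.' (+5 fires, +4 burnt)
Step 6: cell (4,1)='.' (+2 fires, +5 burnt)
Step 7: cell (4,1)='.' (+0 fires, +2 burnt)
  fire out at step 7

2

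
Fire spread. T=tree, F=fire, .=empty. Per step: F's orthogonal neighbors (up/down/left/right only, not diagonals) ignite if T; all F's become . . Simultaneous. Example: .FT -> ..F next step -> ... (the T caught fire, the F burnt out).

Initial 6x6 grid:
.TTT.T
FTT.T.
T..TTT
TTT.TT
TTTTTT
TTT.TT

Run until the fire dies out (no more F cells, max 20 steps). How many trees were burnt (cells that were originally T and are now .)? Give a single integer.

Answer: 26

Derivation:
Step 1: +2 fires, +1 burnt (F count now 2)
Step 2: +3 fires, +2 burnt (F count now 3)
Step 3: +3 fires, +3 burnt (F count now 3)
Step 4: +4 fires, +3 burnt (F count now 4)
Step 5: +2 fires, +4 burnt (F count now 2)
Step 6: +2 fires, +2 burnt (F count now 2)
Step 7: +1 fires, +2 burnt (F count now 1)
Step 8: +3 fires, +1 burnt (F count now 3)
Step 9: +3 fires, +3 burnt (F count now 3)
Step 10: +3 fires, +3 burnt (F count now 3)
Step 11: +0 fires, +3 burnt (F count now 0)
Fire out after step 11
Initially T: 27, now '.': 35
Total burnt (originally-T cells now '.'): 26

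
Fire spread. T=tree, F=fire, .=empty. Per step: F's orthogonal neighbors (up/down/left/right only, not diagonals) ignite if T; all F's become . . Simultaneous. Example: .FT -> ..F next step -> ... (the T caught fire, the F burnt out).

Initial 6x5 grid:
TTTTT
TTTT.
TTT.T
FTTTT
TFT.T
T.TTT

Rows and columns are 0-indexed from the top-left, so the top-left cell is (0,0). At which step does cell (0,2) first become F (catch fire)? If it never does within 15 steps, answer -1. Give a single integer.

Step 1: cell (0,2)='T' (+4 fires, +2 burnt)
Step 2: cell (0,2)='T' (+5 fires, +4 burnt)
Step 3: cell (0,2)='T' (+5 fires, +5 burnt)
Step 4: cell (0,2)='T' (+4 fires, +5 burnt)
Step 5: cell (0,2)='F' (+4 fires, +4 burnt)
  -> target ignites at step 5
Step 6: cell (0,2)='.' (+1 fires, +4 burnt)
Step 7: cell (0,2)='.' (+1 fires, +1 burnt)
Step 8: cell (0,2)='.' (+0 fires, +1 burnt)
  fire out at step 8

5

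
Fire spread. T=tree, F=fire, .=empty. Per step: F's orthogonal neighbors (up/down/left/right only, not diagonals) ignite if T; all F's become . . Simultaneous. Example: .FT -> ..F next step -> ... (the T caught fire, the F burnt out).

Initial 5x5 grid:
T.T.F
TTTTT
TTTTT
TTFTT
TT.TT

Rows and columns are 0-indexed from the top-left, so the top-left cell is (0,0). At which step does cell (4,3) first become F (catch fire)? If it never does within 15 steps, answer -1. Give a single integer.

Step 1: cell (4,3)='T' (+4 fires, +2 burnt)
Step 2: cell (4,3)='F' (+9 fires, +4 burnt)
  -> target ignites at step 2
Step 3: cell (4,3)='.' (+5 fires, +9 burnt)
Step 4: cell (4,3)='.' (+1 fires, +5 burnt)
Step 5: cell (4,3)='.' (+1 fires, +1 burnt)
Step 6: cell (4,3)='.' (+0 fires, +1 burnt)
  fire out at step 6

2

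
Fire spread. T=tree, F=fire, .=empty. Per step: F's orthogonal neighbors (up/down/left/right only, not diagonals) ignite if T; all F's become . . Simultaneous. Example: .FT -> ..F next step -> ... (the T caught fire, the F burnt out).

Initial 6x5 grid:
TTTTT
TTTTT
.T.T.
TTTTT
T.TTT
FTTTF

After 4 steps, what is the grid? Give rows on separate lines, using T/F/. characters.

Step 1: 4 trees catch fire, 2 burn out
  TTTTT
  TTTTT
  .T.T.
  TTTTT
  F.TTF
  .FTF.
Step 2: 4 trees catch fire, 4 burn out
  TTTTT
  TTTTT
  .T.T.
  FTTTF
  ..TF.
  ..F..
Step 3: 3 trees catch fire, 4 burn out
  TTTTT
  TTTTT
  .T.T.
  .FTF.
  ..F..
  .....
Step 4: 3 trees catch fire, 3 burn out
  TTTTT
  TTTTT
  .F.F.
  ..F..
  .....
  .....

TTTTT
TTTTT
.F.F.
..F..
.....
.....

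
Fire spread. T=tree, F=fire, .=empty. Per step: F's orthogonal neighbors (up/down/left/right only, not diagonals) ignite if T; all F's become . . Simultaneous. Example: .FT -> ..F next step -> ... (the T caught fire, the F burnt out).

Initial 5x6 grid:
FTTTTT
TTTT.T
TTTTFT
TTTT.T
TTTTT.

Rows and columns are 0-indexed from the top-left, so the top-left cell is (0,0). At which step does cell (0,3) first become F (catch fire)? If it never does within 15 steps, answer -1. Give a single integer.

Step 1: cell (0,3)='T' (+4 fires, +2 burnt)
Step 2: cell (0,3)='T' (+8 fires, +4 burnt)
Step 3: cell (0,3)='F' (+7 fires, +8 burnt)
  -> target ignites at step 3
Step 4: cell (0,3)='.' (+5 fires, +7 burnt)
Step 5: cell (0,3)='.' (+1 fires, +5 burnt)
Step 6: cell (0,3)='.' (+0 fires, +1 burnt)
  fire out at step 6

3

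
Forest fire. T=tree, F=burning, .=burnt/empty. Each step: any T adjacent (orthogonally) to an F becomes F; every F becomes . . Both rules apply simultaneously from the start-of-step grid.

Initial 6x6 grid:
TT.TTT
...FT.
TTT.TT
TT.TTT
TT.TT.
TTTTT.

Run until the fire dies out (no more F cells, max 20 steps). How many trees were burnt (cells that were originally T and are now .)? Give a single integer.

Step 1: +2 fires, +1 burnt (F count now 2)
Step 2: +2 fires, +2 burnt (F count now 2)
Step 3: +3 fires, +2 burnt (F count now 3)
Step 4: +3 fires, +3 burnt (F count now 3)
Step 5: +2 fires, +3 burnt (F count now 2)
Step 6: +1 fires, +2 burnt (F count now 1)
Step 7: +1 fires, +1 burnt (F count now 1)
Step 8: +1 fires, +1 burnt (F count now 1)
Step 9: +2 fires, +1 burnt (F count now 2)
Step 10: +2 fires, +2 burnt (F count now 2)
Step 11: +2 fires, +2 burnt (F count now 2)
Step 12: +2 fires, +2 burnt (F count now 2)
Step 13: +0 fires, +2 burnt (F count now 0)
Fire out after step 13
Initially T: 25, now '.': 34
Total burnt (originally-T cells now '.'): 23

Answer: 23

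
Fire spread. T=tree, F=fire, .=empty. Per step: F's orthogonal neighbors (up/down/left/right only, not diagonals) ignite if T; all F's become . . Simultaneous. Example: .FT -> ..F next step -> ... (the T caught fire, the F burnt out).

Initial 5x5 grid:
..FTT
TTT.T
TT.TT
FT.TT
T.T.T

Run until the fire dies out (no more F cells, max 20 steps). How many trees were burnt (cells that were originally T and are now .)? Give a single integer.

Step 1: +5 fires, +2 burnt (F count now 5)
Step 2: +4 fires, +5 burnt (F count now 4)
Step 3: +1 fires, +4 burnt (F count now 1)
Step 4: +1 fires, +1 burnt (F count now 1)
Step 5: +2 fires, +1 burnt (F count now 2)
Step 6: +2 fires, +2 burnt (F count now 2)
Step 7: +0 fires, +2 burnt (F count now 0)
Fire out after step 7
Initially T: 16, now '.': 24
Total burnt (originally-T cells now '.'): 15

Answer: 15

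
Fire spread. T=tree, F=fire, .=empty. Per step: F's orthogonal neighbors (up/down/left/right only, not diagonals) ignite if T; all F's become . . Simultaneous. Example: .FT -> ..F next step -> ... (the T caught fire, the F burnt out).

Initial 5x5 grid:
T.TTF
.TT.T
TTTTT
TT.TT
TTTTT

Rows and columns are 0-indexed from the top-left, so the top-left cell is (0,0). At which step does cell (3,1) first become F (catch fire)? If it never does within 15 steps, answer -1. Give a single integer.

Step 1: cell (3,1)='T' (+2 fires, +1 burnt)
Step 2: cell (3,1)='T' (+2 fires, +2 burnt)
Step 3: cell (3,1)='T' (+3 fires, +2 burnt)
Step 4: cell (3,1)='T' (+4 fires, +3 burnt)
Step 5: cell (3,1)='T' (+2 fires, +4 burnt)
Step 6: cell (3,1)='F' (+3 fires, +2 burnt)
  -> target ignites at step 6
Step 7: cell (3,1)='.' (+2 fires, +3 burnt)
Step 8: cell (3,1)='.' (+1 fires, +2 burnt)
Step 9: cell (3,1)='.' (+0 fires, +1 burnt)
  fire out at step 9

6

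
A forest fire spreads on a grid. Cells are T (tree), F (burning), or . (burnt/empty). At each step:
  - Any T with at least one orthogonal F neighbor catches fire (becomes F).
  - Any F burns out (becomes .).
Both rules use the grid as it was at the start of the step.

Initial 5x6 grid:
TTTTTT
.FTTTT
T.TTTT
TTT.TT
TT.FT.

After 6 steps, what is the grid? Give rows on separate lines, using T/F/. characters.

Step 1: 3 trees catch fire, 2 burn out
  TFTTTT
  ..FTTT
  T.TTTT
  TTT.TT
  TT..F.
Step 2: 5 trees catch fire, 3 burn out
  F.FTTT
  ...FTT
  T.FTTT
  TTT.FT
  TT....
Step 3: 6 trees catch fire, 5 burn out
  ...FTT
  ....FT
  T..FFT
  TTF..F
  TT....
Step 4: 4 trees catch fire, 6 burn out
  ....FT
  .....F
  T....F
  TF....
  TT....
Step 5: 3 trees catch fire, 4 burn out
  .....F
  ......
  T.....
  F.....
  TF....
Step 6: 2 trees catch fire, 3 burn out
  ......
  ......
  F.....
  ......
  F.....

......
......
F.....
......
F.....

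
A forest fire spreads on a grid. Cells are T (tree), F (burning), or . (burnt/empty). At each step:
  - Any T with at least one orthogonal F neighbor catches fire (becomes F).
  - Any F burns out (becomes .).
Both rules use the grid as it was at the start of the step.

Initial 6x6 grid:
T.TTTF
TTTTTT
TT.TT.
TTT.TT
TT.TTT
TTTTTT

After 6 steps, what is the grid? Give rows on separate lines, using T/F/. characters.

Step 1: 2 trees catch fire, 1 burn out
  T.TTF.
  TTTTTF
  TT.TT.
  TTT.TT
  TT.TTT
  TTTTTT
Step 2: 2 trees catch fire, 2 burn out
  T.TF..
  TTTTF.
  TT.TT.
  TTT.TT
  TT.TTT
  TTTTTT
Step 3: 3 trees catch fire, 2 burn out
  T.F...
  TTTF..
  TT.TF.
  TTT.TT
  TT.TTT
  TTTTTT
Step 4: 3 trees catch fire, 3 burn out
  T.....
  TTF...
  TT.F..
  TTT.FT
  TT.TTT
  TTTTTT
Step 5: 3 trees catch fire, 3 burn out
  T.....
  TF....
  TT....
  TTT..F
  TT.TFT
  TTTTTT
Step 6: 5 trees catch fire, 3 burn out
  T.....
  F.....
  TF....
  TTT...
  TT.F.F
  TTTTFT

T.....
F.....
TF....
TTT...
TT.F.F
TTTTFT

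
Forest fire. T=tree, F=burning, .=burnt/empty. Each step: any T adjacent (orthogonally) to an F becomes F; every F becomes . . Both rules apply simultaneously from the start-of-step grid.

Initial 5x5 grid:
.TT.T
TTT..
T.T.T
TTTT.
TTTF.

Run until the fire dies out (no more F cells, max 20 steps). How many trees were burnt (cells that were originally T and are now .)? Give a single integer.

Step 1: +2 fires, +1 burnt (F count now 2)
Step 2: +2 fires, +2 burnt (F count now 2)
Step 3: +3 fires, +2 burnt (F count now 3)
Step 4: +2 fires, +3 burnt (F count now 2)
Step 5: +3 fires, +2 burnt (F count now 3)
Step 6: +2 fires, +3 burnt (F count now 2)
Step 7: +0 fires, +2 burnt (F count now 0)
Fire out after step 7
Initially T: 16, now '.': 23
Total burnt (originally-T cells now '.'): 14

Answer: 14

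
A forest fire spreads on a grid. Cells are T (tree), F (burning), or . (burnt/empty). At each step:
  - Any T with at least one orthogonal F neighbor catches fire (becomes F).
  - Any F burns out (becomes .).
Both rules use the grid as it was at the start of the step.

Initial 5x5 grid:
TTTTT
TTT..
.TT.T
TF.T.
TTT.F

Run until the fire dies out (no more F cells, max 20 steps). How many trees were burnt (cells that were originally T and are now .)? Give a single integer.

Step 1: +3 fires, +2 burnt (F count now 3)
Step 2: +4 fires, +3 burnt (F count now 4)
Step 3: +3 fires, +4 burnt (F count now 3)
Step 4: +2 fires, +3 burnt (F count now 2)
Step 5: +1 fires, +2 burnt (F count now 1)
Step 6: +1 fires, +1 burnt (F count now 1)
Step 7: +0 fires, +1 burnt (F count now 0)
Fire out after step 7
Initially T: 16, now '.': 23
Total burnt (originally-T cells now '.'): 14

Answer: 14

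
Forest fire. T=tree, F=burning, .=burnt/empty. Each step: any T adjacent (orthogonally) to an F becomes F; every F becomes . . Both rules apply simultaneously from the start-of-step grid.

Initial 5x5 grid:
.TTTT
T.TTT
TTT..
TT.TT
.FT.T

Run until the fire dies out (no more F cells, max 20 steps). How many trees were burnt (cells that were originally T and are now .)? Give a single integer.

Answer: 14

Derivation:
Step 1: +2 fires, +1 burnt (F count now 2)
Step 2: +2 fires, +2 burnt (F count now 2)
Step 3: +2 fires, +2 burnt (F count now 2)
Step 4: +2 fires, +2 burnt (F count now 2)
Step 5: +2 fires, +2 burnt (F count now 2)
Step 6: +3 fires, +2 burnt (F count now 3)
Step 7: +1 fires, +3 burnt (F count now 1)
Step 8: +0 fires, +1 burnt (F count now 0)
Fire out after step 8
Initially T: 17, now '.': 22
Total burnt (originally-T cells now '.'): 14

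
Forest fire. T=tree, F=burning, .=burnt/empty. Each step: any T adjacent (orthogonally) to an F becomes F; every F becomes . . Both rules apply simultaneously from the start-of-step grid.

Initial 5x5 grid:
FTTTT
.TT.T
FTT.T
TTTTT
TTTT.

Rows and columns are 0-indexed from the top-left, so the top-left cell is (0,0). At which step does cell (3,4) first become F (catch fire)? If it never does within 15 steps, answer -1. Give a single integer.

Step 1: cell (3,4)='T' (+3 fires, +2 burnt)
Step 2: cell (3,4)='T' (+5 fires, +3 burnt)
Step 3: cell (3,4)='T' (+4 fires, +5 burnt)
Step 4: cell (3,4)='T' (+3 fires, +4 burnt)
Step 5: cell (3,4)='F' (+3 fires, +3 burnt)
  -> target ignites at step 5
Step 6: cell (3,4)='.' (+1 fires, +3 burnt)
Step 7: cell (3,4)='.' (+0 fires, +1 burnt)
  fire out at step 7

5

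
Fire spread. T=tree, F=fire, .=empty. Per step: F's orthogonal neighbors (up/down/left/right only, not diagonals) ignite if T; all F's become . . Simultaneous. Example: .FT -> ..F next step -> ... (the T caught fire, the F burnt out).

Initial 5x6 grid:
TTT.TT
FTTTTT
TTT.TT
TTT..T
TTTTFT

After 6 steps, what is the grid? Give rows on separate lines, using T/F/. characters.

Step 1: 5 trees catch fire, 2 burn out
  FTT.TT
  .FTTTT
  FTT.TT
  TTT..T
  TTTF.F
Step 2: 6 trees catch fire, 5 burn out
  .FT.TT
  ..FTTT
  .FT.TT
  FTT..F
  TTF...
Step 3: 8 trees catch fire, 6 burn out
  ..F.TT
  ...FTT
  ..F.TF
  .FF...
  FF....
Step 4: 3 trees catch fire, 8 burn out
  ....TT
  ....FF
  ....F.
  ......
  ......
Step 5: 2 trees catch fire, 3 burn out
  ....FF
  ......
  ......
  ......
  ......
Step 6: 0 trees catch fire, 2 burn out
  ......
  ......
  ......
  ......
  ......

......
......
......
......
......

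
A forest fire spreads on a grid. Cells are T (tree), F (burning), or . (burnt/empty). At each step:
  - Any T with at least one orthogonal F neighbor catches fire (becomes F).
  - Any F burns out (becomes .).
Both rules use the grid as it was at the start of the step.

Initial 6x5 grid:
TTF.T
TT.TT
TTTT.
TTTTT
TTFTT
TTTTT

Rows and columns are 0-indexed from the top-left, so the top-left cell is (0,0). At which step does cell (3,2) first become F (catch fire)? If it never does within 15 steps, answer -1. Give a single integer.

Step 1: cell (3,2)='F' (+5 fires, +2 burnt)
  -> target ignites at step 1
Step 2: cell (3,2)='.' (+9 fires, +5 burnt)
Step 3: cell (3,2)='.' (+7 fires, +9 burnt)
Step 4: cell (3,2)='.' (+2 fires, +7 burnt)
Step 5: cell (3,2)='.' (+1 fires, +2 burnt)
Step 6: cell (3,2)='.' (+1 fires, +1 burnt)
Step 7: cell (3,2)='.' (+0 fires, +1 burnt)
  fire out at step 7

1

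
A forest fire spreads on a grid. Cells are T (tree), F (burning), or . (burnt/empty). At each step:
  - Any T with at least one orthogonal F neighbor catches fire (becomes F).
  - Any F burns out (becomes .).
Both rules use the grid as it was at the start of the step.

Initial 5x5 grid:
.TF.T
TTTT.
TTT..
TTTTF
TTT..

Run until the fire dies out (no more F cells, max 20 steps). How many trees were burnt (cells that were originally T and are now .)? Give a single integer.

Answer: 15

Derivation:
Step 1: +3 fires, +2 burnt (F count now 3)
Step 2: +4 fires, +3 burnt (F count now 4)
Step 3: +4 fires, +4 burnt (F count now 4)
Step 4: +3 fires, +4 burnt (F count now 3)
Step 5: +1 fires, +3 burnt (F count now 1)
Step 6: +0 fires, +1 burnt (F count now 0)
Fire out after step 6
Initially T: 16, now '.': 24
Total burnt (originally-T cells now '.'): 15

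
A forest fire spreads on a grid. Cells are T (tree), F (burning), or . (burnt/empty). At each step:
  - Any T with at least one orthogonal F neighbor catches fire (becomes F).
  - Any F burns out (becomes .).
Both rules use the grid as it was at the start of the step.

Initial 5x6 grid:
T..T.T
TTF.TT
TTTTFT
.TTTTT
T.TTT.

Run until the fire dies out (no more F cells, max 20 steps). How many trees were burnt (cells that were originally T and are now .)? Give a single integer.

Step 1: +6 fires, +2 burnt (F count now 6)
Step 2: +7 fires, +6 burnt (F count now 7)
Step 3: +6 fires, +7 burnt (F count now 6)
Step 4: +0 fires, +6 burnt (F count now 0)
Fire out after step 4
Initially T: 21, now '.': 28
Total burnt (originally-T cells now '.'): 19

Answer: 19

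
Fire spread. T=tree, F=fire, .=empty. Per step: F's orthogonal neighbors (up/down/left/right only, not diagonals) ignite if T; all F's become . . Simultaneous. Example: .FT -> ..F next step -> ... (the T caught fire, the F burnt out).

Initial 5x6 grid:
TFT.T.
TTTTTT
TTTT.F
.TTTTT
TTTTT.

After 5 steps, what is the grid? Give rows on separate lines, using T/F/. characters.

Step 1: 5 trees catch fire, 2 burn out
  F.F.T.
  TFTTTF
  TTTT..
  .TTTTF
  TTTTT.
Step 2: 5 trees catch fire, 5 burn out
  ....T.
  F.FTF.
  TFTT..
  .TTTF.
  TTTTT.
Step 3: 7 trees catch fire, 5 burn out
  ....F.
  ...F..
  F.FT..
  .FTF..
  TTTTF.
Step 4: 4 trees catch fire, 7 burn out
  ......
  ......
  ...F..
  ..F...
  TFTF..
Step 5: 2 trees catch fire, 4 burn out
  ......
  ......
  ......
  ......
  F.F...

......
......
......
......
F.F...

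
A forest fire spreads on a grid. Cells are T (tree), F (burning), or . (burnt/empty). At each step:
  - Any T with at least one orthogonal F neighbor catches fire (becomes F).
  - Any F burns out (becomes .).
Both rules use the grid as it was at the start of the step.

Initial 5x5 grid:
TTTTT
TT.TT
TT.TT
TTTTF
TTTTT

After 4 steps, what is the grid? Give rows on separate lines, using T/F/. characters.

Step 1: 3 trees catch fire, 1 burn out
  TTTTT
  TT.TT
  TT.TF
  TTTF.
  TTTTF
Step 2: 4 trees catch fire, 3 burn out
  TTTTT
  TT.TF
  TT.F.
  TTF..
  TTTF.
Step 3: 4 trees catch fire, 4 burn out
  TTTTF
  TT.F.
  TT...
  TF...
  TTF..
Step 4: 4 trees catch fire, 4 burn out
  TTTF.
  TT...
  TF...
  F....
  TF...

TTTF.
TT...
TF...
F....
TF...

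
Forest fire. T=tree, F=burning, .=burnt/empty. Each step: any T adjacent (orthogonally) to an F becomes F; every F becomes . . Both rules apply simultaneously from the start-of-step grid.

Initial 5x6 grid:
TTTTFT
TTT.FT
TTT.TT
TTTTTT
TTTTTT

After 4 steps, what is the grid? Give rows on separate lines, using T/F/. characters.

Step 1: 4 trees catch fire, 2 burn out
  TTTF.F
  TTT..F
  TTT.FT
  TTTTTT
  TTTTTT
Step 2: 3 trees catch fire, 4 burn out
  TTF...
  TTT...
  TTT..F
  TTTTFT
  TTTTTT
Step 3: 5 trees catch fire, 3 burn out
  TF....
  TTF...
  TTT...
  TTTF.F
  TTTTFT
Step 4: 6 trees catch fire, 5 burn out
  F.....
  TF....
  TTF...
  TTF...
  TTTF.F

F.....
TF....
TTF...
TTF...
TTTF.F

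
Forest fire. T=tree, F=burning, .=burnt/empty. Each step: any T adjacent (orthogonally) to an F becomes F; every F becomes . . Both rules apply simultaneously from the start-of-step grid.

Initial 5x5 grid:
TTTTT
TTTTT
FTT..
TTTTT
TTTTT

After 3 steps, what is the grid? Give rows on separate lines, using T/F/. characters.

Step 1: 3 trees catch fire, 1 burn out
  TTTTT
  FTTTT
  .FT..
  FTTTT
  TTTTT
Step 2: 5 trees catch fire, 3 burn out
  FTTTT
  .FTTT
  ..F..
  .FTTT
  FTTTT
Step 3: 4 trees catch fire, 5 burn out
  .FTTT
  ..FTT
  .....
  ..FTT
  .FTTT

.FTTT
..FTT
.....
..FTT
.FTTT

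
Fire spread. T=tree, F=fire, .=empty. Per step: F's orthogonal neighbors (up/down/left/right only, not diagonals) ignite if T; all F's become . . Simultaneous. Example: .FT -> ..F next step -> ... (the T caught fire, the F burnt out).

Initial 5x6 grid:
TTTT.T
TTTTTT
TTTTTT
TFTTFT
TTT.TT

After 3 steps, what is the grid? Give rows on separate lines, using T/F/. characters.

Step 1: 8 trees catch fire, 2 burn out
  TTTT.T
  TTTTTT
  TFTTFT
  F.FF.F
  TFT.FT
Step 2: 9 trees catch fire, 8 burn out
  TTTT.T
  TFTTFT
  F.FF.F
  ......
  F.F..F
Step 3: 5 trees catch fire, 9 burn out
  TFTT.T
  F.FF.F
  ......
  ......
  ......

TFTT.T
F.FF.F
......
......
......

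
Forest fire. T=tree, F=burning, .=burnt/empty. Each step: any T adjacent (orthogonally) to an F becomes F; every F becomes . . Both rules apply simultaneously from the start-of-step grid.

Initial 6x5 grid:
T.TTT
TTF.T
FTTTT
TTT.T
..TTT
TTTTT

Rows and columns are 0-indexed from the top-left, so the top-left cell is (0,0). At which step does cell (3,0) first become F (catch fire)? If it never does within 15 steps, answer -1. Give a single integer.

Step 1: cell (3,0)='F' (+6 fires, +2 burnt)
  -> target ignites at step 1
Step 2: cell (3,0)='.' (+5 fires, +6 burnt)
Step 3: cell (3,0)='.' (+3 fires, +5 burnt)
Step 4: cell (3,0)='.' (+4 fires, +3 burnt)
Step 5: cell (3,0)='.' (+3 fires, +4 burnt)
Step 6: cell (3,0)='.' (+2 fires, +3 burnt)
Step 7: cell (3,0)='.' (+0 fires, +2 burnt)
  fire out at step 7

1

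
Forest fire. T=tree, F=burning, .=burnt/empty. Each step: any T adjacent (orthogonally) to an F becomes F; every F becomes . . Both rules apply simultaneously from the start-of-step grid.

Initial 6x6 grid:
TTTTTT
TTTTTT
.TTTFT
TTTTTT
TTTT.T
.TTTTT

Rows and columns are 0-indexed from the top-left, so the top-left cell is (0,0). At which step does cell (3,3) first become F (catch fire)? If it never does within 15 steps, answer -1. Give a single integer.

Step 1: cell (3,3)='T' (+4 fires, +1 burnt)
Step 2: cell (3,3)='F' (+6 fires, +4 burnt)
  -> target ignites at step 2
Step 3: cell (3,3)='.' (+7 fires, +6 burnt)
Step 4: cell (3,3)='.' (+6 fires, +7 burnt)
Step 5: cell (3,3)='.' (+6 fires, +6 burnt)
Step 6: cell (3,3)='.' (+3 fires, +6 burnt)
Step 7: cell (3,3)='.' (+0 fires, +3 burnt)
  fire out at step 7

2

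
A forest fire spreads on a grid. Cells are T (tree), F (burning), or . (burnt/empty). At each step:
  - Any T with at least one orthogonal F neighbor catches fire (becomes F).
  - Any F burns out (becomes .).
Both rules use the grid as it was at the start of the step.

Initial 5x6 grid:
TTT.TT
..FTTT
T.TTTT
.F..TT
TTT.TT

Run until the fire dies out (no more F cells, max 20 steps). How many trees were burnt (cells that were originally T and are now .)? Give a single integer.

Step 1: +4 fires, +2 burnt (F count now 4)
Step 2: +5 fires, +4 burnt (F count now 5)
Step 3: +4 fires, +5 burnt (F count now 4)
Step 4: +3 fires, +4 burnt (F count now 3)
Step 5: +2 fires, +3 burnt (F count now 2)
Step 6: +1 fires, +2 burnt (F count now 1)
Step 7: +0 fires, +1 burnt (F count now 0)
Fire out after step 7
Initially T: 20, now '.': 29
Total burnt (originally-T cells now '.'): 19

Answer: 19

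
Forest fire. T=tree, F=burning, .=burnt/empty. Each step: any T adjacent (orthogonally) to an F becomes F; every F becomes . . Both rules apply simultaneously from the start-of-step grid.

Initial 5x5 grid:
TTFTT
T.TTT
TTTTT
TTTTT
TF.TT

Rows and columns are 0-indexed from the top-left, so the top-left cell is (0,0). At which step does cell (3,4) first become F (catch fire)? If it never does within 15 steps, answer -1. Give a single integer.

Step 1: cell (3,4)='T' (+5 fires, +2 burnt)
Step 2: cell (3,4)='T' (+7 fires, +5 burnt)
Step 3: cell (3,4)='T' (+5 fires, +7 burnt)
Step 4: cell (3,4)='F' (+3 fires, +5 burnt)
  -> target ignites at step 4
Step 5: cell (3,4)='.' (+1 fires, +3 burnt)
Step 6: cell (3,4)='.' (+0 fires, +1 burnt)
  fire out at step 6

4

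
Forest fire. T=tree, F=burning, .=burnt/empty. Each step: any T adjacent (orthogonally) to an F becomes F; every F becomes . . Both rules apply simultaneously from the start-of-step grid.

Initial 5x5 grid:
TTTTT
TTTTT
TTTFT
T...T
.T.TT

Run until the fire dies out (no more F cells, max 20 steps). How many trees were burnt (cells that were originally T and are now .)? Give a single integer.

Answer: 18

Derivation:
Step 1: +3 fires, +1 burnt (F count now 3)
Step 2: +5 fires, +3 burnt (F count now 5)
Step 3: +5 fires, +5 burnt (F count now 5)
Step 4: +4 fires, +5 burnt (F count now 4)
Step 5: +1 fires, +4 burnt (F count now 1)
Step 6: +0 fires, +1 burnt (F count now 0)
Fire out after step 6
Initially T: 19, now '.': 24
Total burnt (originally-T cells now '.'): 18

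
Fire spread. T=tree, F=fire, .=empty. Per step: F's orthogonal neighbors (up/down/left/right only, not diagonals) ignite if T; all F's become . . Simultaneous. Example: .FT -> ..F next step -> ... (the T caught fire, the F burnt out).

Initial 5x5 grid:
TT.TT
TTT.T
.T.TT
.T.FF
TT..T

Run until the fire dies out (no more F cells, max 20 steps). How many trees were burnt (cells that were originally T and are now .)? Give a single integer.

Answer: 6

Derivation:
Step 1: +3 fires, +2 burnt (F count now 3)
Step 2: +1 fires, +3 burnt (F count now 1)
Step 3: +1 fires, +1 burnt (F count now 1)
Step 4: +1 fires, +1 burnt (F count now 1)
Step 5: +0 fires, +1 burnt (F count now 0)
Fire out after step 5
Initially T: 15, now '.': 16
Total burnt (originally-T cells now '.'): 6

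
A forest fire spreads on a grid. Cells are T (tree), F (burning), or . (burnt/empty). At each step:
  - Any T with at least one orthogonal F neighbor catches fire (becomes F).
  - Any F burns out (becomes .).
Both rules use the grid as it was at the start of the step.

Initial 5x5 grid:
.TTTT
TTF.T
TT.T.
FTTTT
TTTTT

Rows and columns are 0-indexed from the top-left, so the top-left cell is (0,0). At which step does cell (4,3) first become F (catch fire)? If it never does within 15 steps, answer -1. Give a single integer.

Step 1: cell (4,3)='T' (+5 fires, +2 burnt)
Step 2: cell (4,3)='T' (+6 fires, +5 burnt)
Step 3: cell (4,3)='T' (+3 fires, +6 burnt)
Step 4: cell (4,3)='F' (+4 fires, +3 burnt)
  -> target ignites at step 4
Step 5: cell (4,3)='.' (+1 fires, +4 burnt)
Step 6: cell (4,3)='.' (+0 fires, +1 burnt)
  fire out at step 6

4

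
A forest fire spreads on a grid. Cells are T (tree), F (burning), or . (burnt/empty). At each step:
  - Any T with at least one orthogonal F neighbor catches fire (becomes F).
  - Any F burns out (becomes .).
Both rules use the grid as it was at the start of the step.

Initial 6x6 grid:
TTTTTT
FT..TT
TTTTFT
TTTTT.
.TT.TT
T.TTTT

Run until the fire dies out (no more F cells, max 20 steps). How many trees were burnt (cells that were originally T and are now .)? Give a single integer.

Answer: 27

Derivation:
Step 1: +7 fires, +2 burnt (F count now 7)
Step 2: +8 fires, +7 burnt (F count now 8)
Step 3: +7 fires, +8 burnt (F count now 7)
Step 4: +4 fires, +7 burnt (F count now 4)
Step 5: +1 fires, +4 burnt (F count now 1)
Step 6: +0 fires, +1 burnt (F count now 0)
Fire out after step 6
Initially T: 28, now '.': 35
Total burnt (originally-T cells now '.'): 27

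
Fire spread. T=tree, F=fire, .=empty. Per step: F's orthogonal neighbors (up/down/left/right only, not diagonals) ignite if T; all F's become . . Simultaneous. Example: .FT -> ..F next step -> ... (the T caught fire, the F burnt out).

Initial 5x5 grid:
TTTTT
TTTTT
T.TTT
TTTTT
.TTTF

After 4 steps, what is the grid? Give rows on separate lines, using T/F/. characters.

Step 1: 2 trees catch fire, 1 burn out
  TTTTT
  TTTTT
  T.TTT
  TTTTF
  .TTF.
Step 2: 3 trees catch fire, 2 burn out
  TTTTT
  TTTTT
  T.TTF
  TTTF.
  .TF..
Step 3: 4 trees catch fire, 3 burn out
  TTTTT
  TTTTF
  T.TF.
  TTF..
  .F...
Step 4: 4 trees catch fire, 4 burn out
  TTTTF
  TTTF.
  T.F..
  TF...
  .....

TTTTF
TTTF.
T.F..
TF...
.....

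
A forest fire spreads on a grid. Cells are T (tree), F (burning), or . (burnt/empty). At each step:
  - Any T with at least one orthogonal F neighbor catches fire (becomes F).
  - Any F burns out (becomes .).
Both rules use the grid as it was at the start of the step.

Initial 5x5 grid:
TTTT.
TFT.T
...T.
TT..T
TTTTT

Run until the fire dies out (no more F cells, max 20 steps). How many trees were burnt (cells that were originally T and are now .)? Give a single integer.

Step 1: +3 fires, +1 burnt (F count now 3)
Step 2: +2 fires, +3 burnt (F count now 2)
Step 3: +1 fires, +2 burnt (F count now 1)
Step 4: +0 fires, +1 burnt (F count now 0)
Fire out after step 4
Initially T: 16, now '.': 15
Total burnt (originally-T cells now '.'): 6

Answer: 6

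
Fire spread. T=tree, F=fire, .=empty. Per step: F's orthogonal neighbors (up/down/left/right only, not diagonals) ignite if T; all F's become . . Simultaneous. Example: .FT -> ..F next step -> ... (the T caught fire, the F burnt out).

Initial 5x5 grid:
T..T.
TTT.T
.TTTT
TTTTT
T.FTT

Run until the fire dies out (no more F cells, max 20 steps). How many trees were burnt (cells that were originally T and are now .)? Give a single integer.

Step 1: +2 fires, +1 burnt (F count now 2)
Step 2: +4 fires, +2 burnt (F count now 4)
Step 3: +5 fires, +4 burnt (F count now 5)
Step 4: +3 fires, +5 burnt (F count now 3)
Step 5: +2 fires, +3 burnt (F count now 2)
Step 6: +1 fires, +2 burnt (F count now 1)
Step 7: +0 fires, +1 burnt (F count now 0)
Fire out after step 7
Initially T: 18, now '.': 24
Total burnt (originally-T cells now '.'): 17

Answer: 17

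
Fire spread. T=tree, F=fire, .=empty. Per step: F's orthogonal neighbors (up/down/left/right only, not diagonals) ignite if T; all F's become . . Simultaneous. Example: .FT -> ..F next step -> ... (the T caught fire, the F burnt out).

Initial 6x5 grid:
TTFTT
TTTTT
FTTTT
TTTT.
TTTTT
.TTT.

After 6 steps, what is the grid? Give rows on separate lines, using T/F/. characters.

Step 1: 6 trees catch fire, 2 burn out
  TF.FT
  FTFTT
  .FTTT
  FTTT.
  TTTTT
  .TTT.
Step 2: 7 trees catch fire, 6 burn out
  F...F
  .F.FT
  ..FTT
  .FTT.
  FTTTT
  .TTT.
Step 3: 4 trees catch fire, 7 burn out
  .....
  ....F
  ...FT
  ..FT.
  .FTTT
  .TTT.
Step 4: 4 trees catch fire, 4 burn out
  .....
  .....
  ....F
  ...F.
  ..FTT
  .FTT.
Step 5: 2 trees catch fire, 4 burn out
  .....
  .....
  .....
  .....
  ...FT
  ..FT.
Step 6: 2 trees catch fire, 2 burn out
  .....
  .....
  .....
  .....
  ....F
  ...F.

.....
.....
.....
.....
....F
...F.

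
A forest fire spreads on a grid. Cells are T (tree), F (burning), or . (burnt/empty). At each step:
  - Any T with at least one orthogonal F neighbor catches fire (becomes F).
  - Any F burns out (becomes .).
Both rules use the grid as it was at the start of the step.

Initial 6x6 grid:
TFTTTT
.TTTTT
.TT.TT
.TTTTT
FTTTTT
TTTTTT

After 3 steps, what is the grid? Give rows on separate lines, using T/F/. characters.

Step 1: 5 trees catch fire, 2 burn out
  F.FTTT
  .FTTTT
  .TT.TT
  .TTTTT
  .FTTTT
  FTTTTT
Step 2: 6 trees catch fire, 5 burn out
  ...FTT
  ..FTTT
  .FT.TT
  .FTTTT
  ..FTTT
  .FTTTT
Step 3: 6 trees catch fire, 6 burn out
  ....FT
  ...FTT
  ..F.TT
  ..FTTT
  ...FTT
  ..FTTT

....FT
...FTT
..F.TT
..FTTT
...FTT
..FTTT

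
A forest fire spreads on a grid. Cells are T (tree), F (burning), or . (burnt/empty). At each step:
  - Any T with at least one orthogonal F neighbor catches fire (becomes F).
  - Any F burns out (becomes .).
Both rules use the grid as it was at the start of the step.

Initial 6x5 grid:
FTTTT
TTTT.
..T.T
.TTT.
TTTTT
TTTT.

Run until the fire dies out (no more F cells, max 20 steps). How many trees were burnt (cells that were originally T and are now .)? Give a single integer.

Answer: 21

Derivation:
Step 1: +2 fires, +1 burnt (F count now 2)
Step 2: +2 fires, +2 burnt (F count now 2)
Step 3: +2 fires, +2 burnt (F count now 2)
Step 4: +3 fires, +2 burnt (F count now 3)
Step 5: +1 fires, +3 burnt (F count now 1)
Step 6: +3 fires, +1 burnt (F count now 3)
Step 7: +3 fires, +3 burnt (F count now 3)
Step 8: +4 fires, +3 burnt (F count now 4)
Step 9: +1 fires, +4 burnt (F count now 1)
Step 10: +0 fires, +1 burnt (F count now 0)
Fire out after step 10
Initially T: 22, now '.': 29
Total burnt (originally-T cells now '.'): 21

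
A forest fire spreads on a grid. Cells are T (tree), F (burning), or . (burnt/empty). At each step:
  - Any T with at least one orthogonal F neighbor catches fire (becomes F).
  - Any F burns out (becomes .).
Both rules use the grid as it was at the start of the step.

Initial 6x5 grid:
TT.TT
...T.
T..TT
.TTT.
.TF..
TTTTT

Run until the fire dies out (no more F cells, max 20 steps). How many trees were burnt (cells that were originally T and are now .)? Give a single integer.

Answer: 14

Derivation:
Step 1: +3 fires, +1 burnt (F count now 3)
Step 2: +4 fires, +3 burnt (F count now 4)
Step 3: +3 fires, +4 burnt (F count now 3)
Step 4: +2 fires, +3 burnt (F count now 2)
Step 5: +1 fires, +2 burnt (F count now 1)
Step 6: +1 fires, +1 burnt (F count now 1)
Step 7: +0 fires, +1 burnt (F count now 0)
Fire out after step 7
Initially T: 17, now '.': 27
Total burnt (originally-T cells now '.'): 14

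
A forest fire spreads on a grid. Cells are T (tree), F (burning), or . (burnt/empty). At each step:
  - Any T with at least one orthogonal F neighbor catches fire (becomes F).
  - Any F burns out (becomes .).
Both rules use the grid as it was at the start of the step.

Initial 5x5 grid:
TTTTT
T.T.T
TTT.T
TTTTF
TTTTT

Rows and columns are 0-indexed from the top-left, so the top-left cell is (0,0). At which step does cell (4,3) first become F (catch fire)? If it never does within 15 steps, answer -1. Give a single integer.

Step 1: cell (4,3)='T' (+3 fires, +1 burnt)
Step 2: cell (4,3)='F' (+3 fires, +3 burnt)
  -> target ignites at step 2
Step 3: cell (4,3)='.' (+4 fires, +3 burnt)
Step 4: cell (4,3)='.' (+5 fires, +4 burnt)
Step 5: cell (4,3)='.' (+3 fires, +5 burnt)
Step 6: cell (4,3)='.' (+2 fires, +3 burnt)
Step 7: cell (4,3)='.' (+1 fires, +2 burnt)
Step 8: cell (4,3)='.' (+0 fires, +1 burnt)
  fire out at step 8

2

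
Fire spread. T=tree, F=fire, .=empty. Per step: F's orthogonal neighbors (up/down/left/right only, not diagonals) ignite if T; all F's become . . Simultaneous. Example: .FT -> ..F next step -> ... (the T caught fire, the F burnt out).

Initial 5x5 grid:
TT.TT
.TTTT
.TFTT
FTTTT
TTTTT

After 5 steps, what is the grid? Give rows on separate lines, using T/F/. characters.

Step 1: 6 trees catch fire, 2 burn out
  TT.TT
  .TFTT
  .F.FT
  .FFTT
  FTTTT
Step 2: 6 trees catch fire, 6 burn out
  TT.TT
  .F.FT
  ....F
  ...FT
  .FFTT
Step 3: 5 trees catch fire, 6 burn out
  TF.FT
  ....F
  .....
  ....F
  ...FT
Step 4: 3 trees catch fire, 5 burn out
  F...F
  .....
  .....
  .....
  ....F
Step 5: 0 trees catch fire, 3 burn out
  .....
  .....
  .....
  .....
  .....

.....
.....
.....
.....
.....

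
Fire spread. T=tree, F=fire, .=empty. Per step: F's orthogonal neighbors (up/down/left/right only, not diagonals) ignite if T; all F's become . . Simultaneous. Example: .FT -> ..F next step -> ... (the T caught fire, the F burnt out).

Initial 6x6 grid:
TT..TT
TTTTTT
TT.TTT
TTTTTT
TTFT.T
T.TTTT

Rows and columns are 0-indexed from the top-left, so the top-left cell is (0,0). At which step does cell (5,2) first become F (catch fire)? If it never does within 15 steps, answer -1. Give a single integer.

Step 1: cell (5,2)='F' (+4 fires, +1 burnt)
  -> target ignites at step 1
Step 2: cell (5,2)='.' (+4 fires, +4 burnt)
Step 3: cell (5,2)='.' (+6 fires, +4 burnt)
Step 4: cell (5,2)='.' (+6 fires, +6 burnt)
Step 5: cell (5,2)='.' (+6 fires, +6 burnt)
Step 6: cell (5,2)='.' (+3 fires, +6 burnt)
Step 7: cell (5,2)='.' (+1 fires, +3 burnt)
Step 8: cell (5,2)='.' (+0 fires, +1 burnt)
  fire out at step 8

1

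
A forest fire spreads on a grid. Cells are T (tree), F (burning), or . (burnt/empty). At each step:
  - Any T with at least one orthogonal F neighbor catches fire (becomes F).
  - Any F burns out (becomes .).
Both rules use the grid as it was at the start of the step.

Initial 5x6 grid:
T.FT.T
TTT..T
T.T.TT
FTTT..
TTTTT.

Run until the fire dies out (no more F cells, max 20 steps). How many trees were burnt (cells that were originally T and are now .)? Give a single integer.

Step 1: +5 fires, +2 burnt (F count now 5)
Step 2: +5 fires, +5 burnt (F count now 5)
Step 3: +3 fires, +5 burnt (F count now 3)
Step 4: +1 fires, +3 burnt (F count now 1)
Step 5: +1 fires, +1 burnt (F count now 1)
Step 6: +0 fires, +1 burnt (F count now 0)
Fire out after step 6
Initially T: 19, now '.': 26
Total burnt (originally-T cells now '.'): 15

Answer: 15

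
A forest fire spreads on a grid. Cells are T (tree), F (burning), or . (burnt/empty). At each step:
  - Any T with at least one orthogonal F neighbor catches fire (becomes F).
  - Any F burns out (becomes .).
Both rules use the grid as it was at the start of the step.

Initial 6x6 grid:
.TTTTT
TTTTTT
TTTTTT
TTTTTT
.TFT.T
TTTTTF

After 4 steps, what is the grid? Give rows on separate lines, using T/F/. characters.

Step 1: 6 trees catch fire, 2 burn out
  .TTTTT
  TTTTTT
  TTTTTT
  TTFTTT
  .F.F.F
  TTFTF.
Step 2: 6 trees catch fire, 6 burn out
  .TTTTT
  TTTTTT
  TTFTTT
  TF.FTF
  ......
  TF.F..
Step 3: 7 trees catch fire, 6 burn out
  .TTTTT
  TTFTTT
  TF.FTF
  F...F.
  ......
  F.....
Step 4: 6 trees catch fire, 7 burn out
  .TFTTT
  TF.FTF
  F...F.
  ......
  ......
  ......

.TFTTT
TF.FTF
F...F.
......
......
......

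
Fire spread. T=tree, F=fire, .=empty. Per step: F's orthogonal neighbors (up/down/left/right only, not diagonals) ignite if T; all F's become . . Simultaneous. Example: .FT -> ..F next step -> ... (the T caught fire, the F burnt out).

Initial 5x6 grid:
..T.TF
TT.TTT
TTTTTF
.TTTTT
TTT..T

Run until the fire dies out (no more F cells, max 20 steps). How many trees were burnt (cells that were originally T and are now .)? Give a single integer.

Step 1: +4 fires, +2 burnt (F count now 4)
Step 2: +4 fires, +4 burnt (F count now 4)
Step 3: +3 fires, +4 burnt (F count now 3)
Step 4: +2 fires, +3 burnt (F count now 2)
Step 5: +4 fires, +2 burnt (F count now 4)
Step 6: +2 fires, +4 burnt (F count now 2)
Step 7: +1 fires, +2 burnt (F count now 1)
Step 8: +0 fires, +1 burnt (F count now 0)
Fire out after step 8
Initially T: 21, now '.': 29
Total burnt (originally-T cells now '.'): 20

Answer: 20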